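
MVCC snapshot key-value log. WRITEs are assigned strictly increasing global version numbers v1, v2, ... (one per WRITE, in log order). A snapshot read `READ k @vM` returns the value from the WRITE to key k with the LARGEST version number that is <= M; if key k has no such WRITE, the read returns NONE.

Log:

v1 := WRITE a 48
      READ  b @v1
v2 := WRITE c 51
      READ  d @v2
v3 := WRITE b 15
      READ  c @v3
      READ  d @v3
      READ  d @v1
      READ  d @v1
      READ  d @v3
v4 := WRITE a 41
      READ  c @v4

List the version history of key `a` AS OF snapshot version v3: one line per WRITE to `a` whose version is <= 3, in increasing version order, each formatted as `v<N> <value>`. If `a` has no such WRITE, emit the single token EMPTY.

Scan writes for key=a with version <= 3:
  v1 WRITE a 48 -> keep
  v2 WRITE c 51 -> skip
  v3 WRITE b 15 -> skip
  v4 WRITE a 41 -> drop (> snap)
Collected: [(1, 48)]

Answer: v1 48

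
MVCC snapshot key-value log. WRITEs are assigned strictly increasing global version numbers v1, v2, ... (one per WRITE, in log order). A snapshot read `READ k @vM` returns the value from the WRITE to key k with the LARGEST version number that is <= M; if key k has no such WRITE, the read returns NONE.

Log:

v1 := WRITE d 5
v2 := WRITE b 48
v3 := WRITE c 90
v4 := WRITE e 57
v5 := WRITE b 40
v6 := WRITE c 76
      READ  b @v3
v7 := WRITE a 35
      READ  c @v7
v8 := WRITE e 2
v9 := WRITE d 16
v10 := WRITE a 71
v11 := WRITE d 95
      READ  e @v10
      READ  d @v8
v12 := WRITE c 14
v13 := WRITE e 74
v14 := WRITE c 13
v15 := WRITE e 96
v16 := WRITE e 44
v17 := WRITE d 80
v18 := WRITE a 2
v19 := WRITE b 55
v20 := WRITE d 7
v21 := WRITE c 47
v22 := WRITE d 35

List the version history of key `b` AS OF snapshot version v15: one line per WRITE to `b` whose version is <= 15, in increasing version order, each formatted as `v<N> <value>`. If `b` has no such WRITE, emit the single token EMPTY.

Answer: v2 48
v5 40

Derivation:
Scan writes for key=b with version <= 15:
  v1 WRITE d 5 -> skip
  v2 WRITE b 48 -> keep
  v3 WRITE c 90 -> skip
  v4 WRITE e 57 -> skip
  v5 WRITE b 40 -> keep
  v6 WRITE c 76 -> skip
  v7 WRITE a 35 -> skip
  v8 WRITE e 2 -> skip
  v9 WRITE d 16 -> skip
  v10 WRITE a 71 -> skip
  v11 WRITE d 95 -> skip
  v12 WRITE c 14 -> skip
  v13 WRITE e 74 -> skip
  v14 WRITE c 13 -> skip
  v15 WRITE e 96 -> skip
  v16 WRITE e 44 -> skip
  v17 WRITE d 80 -> skip
  v18 WRITE a 2 -> skip
  v19 WRITE b 55 -> drop (> snap)
  v20 WRITE d 7 -> skip
  v21 WRITE c 47 -> skip
  v22 WRITE d 35 -> skip
Collected: [(2, 48), (5, 40)]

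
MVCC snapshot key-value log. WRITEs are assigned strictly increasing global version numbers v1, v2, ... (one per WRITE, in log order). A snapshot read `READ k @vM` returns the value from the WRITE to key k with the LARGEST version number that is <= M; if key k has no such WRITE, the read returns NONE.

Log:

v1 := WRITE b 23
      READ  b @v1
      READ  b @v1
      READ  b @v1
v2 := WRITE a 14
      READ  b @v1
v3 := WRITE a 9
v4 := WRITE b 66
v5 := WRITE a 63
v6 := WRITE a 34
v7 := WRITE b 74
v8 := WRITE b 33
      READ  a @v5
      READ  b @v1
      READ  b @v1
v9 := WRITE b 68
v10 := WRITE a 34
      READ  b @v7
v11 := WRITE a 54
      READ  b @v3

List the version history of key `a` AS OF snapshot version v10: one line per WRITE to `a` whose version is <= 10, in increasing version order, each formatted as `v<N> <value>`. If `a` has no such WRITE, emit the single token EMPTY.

Answer: v2 14
v3 9
v5 63
v6 34
v10 34

Derivation:
Scan writes for key=a with version <= 10:
  v1 WRITE b 23 -> skip
  v2 WRITE a 14 -> keep
  v3 WRITE a 9 -> keep
  v4 WRITE b 66 -> skip
  v5 WRITE a 63 -> keep
  v6 WRITE a 34 -> keep
  v7 WRITE b 74 -> skip
  v8 WRITE b 33 -> skip
  v9 WRITE b 68 -> skip
  v10 WRITE a 34 -> keep
  v11 WRITE a 54 -> drop (> snap)
Collected: [(2, 14), (3, 9), (5, 63), (6, 34), (10, 34)]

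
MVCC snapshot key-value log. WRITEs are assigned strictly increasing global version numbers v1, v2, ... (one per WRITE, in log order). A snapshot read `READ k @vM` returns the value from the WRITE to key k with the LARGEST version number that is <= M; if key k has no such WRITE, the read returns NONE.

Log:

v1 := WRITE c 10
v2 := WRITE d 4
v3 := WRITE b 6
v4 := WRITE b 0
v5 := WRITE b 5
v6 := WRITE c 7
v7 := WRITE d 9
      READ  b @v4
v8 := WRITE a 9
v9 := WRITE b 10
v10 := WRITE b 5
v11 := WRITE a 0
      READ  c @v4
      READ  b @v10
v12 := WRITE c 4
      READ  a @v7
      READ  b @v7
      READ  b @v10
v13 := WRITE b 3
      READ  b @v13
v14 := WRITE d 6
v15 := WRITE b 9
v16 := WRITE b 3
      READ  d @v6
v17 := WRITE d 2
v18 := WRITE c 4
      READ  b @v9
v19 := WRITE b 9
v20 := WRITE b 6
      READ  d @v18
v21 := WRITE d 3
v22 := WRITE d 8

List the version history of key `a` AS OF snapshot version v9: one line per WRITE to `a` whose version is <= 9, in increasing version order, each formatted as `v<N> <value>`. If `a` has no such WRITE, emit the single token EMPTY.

Answer: v8 9

Derivation:
Scan writes for key=a with version <= 9:
  v1 WRITE c 10 -> skip
  v2 WRITE d 4 -> skip
  v3 WRITE b 6 -> skip
  v4 WRITE b 0 -> skip
  v5 WRITE b 5 -> skip
  v6 WRITE c 7 -> skip
  v7 WRITE d 9 -> skip
  v8 WRITE a 9 -> keep
  v9 WRITE b 10 -> skip
  v10 WRITE b 5 -> skip
  v11 WRITE a 0 -> drop (> snap)
  v12 WRITE c 4 -> skip
  v13 WRITE b 3 -> skip
  v14 WRITE d 6 -> skip
  v15 WRITE b 9 -> skip
  v16 WRITE b 3 -> skip
  v17 WRITE d 2 -> skip
  v18 WRITE c 4 -> skip
  v19 WRITE b 9 -> skip
  v20 WRITE b 6 -> skip
  v21 WRITE d 3 -> skip
  v22 WRITE d 8 -> skip
Collected: [(8, 9)]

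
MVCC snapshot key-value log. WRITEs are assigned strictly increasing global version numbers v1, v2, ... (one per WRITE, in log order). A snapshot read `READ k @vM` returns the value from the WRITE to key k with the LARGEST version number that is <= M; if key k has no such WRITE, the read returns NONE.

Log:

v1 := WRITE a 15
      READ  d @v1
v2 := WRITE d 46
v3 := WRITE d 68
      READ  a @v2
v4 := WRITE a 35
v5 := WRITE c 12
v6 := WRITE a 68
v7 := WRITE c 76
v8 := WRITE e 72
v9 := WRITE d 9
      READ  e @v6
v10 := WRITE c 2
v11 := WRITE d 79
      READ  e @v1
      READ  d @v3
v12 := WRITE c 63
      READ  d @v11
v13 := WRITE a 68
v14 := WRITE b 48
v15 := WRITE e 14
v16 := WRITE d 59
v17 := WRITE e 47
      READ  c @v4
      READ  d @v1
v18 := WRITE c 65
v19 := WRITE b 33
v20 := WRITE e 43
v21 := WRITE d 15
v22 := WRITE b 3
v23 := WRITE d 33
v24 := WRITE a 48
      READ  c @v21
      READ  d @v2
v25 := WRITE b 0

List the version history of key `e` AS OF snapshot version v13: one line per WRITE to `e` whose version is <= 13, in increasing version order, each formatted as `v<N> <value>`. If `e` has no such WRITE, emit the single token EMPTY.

Answer: v8 72

Derivation:
Scan writes for key=e with version <= 13:
  v1 WRITE a 15 -> skip
  v2 WRITE d 46 -> skip
  v3 WRITE d 68 -> skip
  v4 WRITE a 35 -> skip
  v5 WRITE c 12 -> skip
  v6 WRITE a 68 -> skip
  v7 WRITE c 76 -> skip
  v8 WRITE e 72 -> keep
  v9 WRITE d 9 -> skip
  v10 WRITE c 2 -> skip
  v11 WRITE d 79 -> skip
  v12 WRITE c 63 -> skip
  v13 WRITE a 68 -> skip
  v14 WRITE b 48 -> skip
  v15 WRITE e 14 -> drop (> snap)
  v16 WRITE d 59 -> skip
  v17 WRITE e 47 -> drop (> snap)
  v18 WRITE c 65 -> skip
  v19 WRITE b 33 -> skip
  v20 WRITE e 43 -> drop (> snap)
  v21 WRITE d 15 -> skip
  v22 WRITE b 3 -> skip
  v23 WRITE d 33 -> skip
  v24 WRITE a 48 -> skip
  v25 WRITE b 0 -> skip
Collected: [(8, 72)]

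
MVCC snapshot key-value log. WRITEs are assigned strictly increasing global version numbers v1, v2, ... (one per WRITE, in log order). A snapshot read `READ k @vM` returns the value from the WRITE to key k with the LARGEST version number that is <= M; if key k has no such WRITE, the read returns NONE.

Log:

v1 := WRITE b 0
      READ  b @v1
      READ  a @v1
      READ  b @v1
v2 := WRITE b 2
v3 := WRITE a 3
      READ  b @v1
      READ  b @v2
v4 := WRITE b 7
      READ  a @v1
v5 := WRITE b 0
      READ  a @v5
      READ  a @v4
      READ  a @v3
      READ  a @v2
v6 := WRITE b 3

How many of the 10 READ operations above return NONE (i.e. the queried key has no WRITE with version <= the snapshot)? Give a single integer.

v1: WRITE b=0  (b history now [(1, 0)])
READ b @v1: history=[(1, 0)] -> pick v1 -> 0
READ a @v1: history=[] -> no version <= 1 -> NONE
READ b @v1: history=[(1, 0)] -> pick v1 -> 0
v2: WRITE b=2  (b history now [(1, 0), (2, 2)])
v3: WRITE a=3  (a history now [(3, 3)])
READ b @v1: history=[(1, 0), (2, 2)] -> pick v1 -> 0
READ b @v2: history=[(1, 0), (2, 2)] -> pick v2 -> 2
v4: WRITE b=7  (b history now [(1, 0), (2, 2), (4, 7)])
READ a @v1: history=[(3, 3)] -> no version <= 1 -> NONE
v5: WRITE b=0  (b history now [(1, 0), (2, 2), (4, 7), (5, 0)])
READ a @v5: history=[(3, 3)] -> pick v3 -> 3
READ a @v4: history=[(3, 3)] -> pick v3 -> 3
READ a @v3: history=[(3, 3)] -> pick v3 -> 3
READ a @v2: history=[(3, 3)] -> no version <= 2 -> NONE
v6: WRITE b=3  (b history now [(1, 0), (2, 2), (4, 7), (5, 0), (6, 3)])
Read results in order: ['0', 'NONE', '0', '0', '2', 'NONE', '3', '3', '3', 'NONE']
NONE count = 3

Answer: 3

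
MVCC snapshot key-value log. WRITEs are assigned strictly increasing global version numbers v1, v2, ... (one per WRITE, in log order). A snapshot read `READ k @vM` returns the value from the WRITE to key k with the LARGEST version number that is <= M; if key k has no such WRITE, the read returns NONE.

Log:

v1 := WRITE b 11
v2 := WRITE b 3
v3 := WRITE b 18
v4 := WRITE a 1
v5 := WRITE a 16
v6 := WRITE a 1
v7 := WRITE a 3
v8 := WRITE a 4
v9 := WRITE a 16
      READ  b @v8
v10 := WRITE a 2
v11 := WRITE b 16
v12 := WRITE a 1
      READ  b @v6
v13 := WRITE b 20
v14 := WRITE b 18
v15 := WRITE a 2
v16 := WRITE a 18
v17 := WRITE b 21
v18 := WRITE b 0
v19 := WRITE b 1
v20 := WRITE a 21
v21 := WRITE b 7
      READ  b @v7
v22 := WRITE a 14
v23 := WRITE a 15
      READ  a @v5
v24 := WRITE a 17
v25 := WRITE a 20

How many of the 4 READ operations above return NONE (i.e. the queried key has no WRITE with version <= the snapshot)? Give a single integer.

v1: WRITE b=11  (b history now [(1, 11)])
v2: WRITE b=3  (b history now [(1, 11), (2, 3)])
v3: WRITE b=18  (b history now [(1, 11), (2, 3), (3, 18)])
v4: WRITE a=1  (a history now [(4, 1)])
v5: WRITE a=16  (a history now [(4, 1), (5, 16)])
v6: WRITE a=1  (a history now [(4, 1), (5, 16), (6, 1)])
v7: WRITE a=3  (a history now [(4, 1), (5, 16), (6, 1), (7, 3)])
v8: WRITE a=4  (a history now [(4, 1), (5, 16), (6, 1), (7, 3), (8, 4)])
v9: WRITE a=16  (a history now [(4, 1), (5, 16), (6, 1), (7, 3), (8, 4), (9, 16)])
READ b @v8: history=[(1, 11), (2, 3), (3, 18)] -> pick v3 -> 18
v10: WRITE a=2  (a history now [(4, 1), (5, 16), (6, 1), (7, 3), (8, 4), (9, 16), (10, 2)])
v11: WRITE b=16  (b history now [(1, 11), (2, 3), (3, 18), (11, 16)])
v12: WRITE a=1  (a history now [(4, 1), (5, 16), (6, 1), (7, 3), (8, 4), (9, 16), (10, 2), (12, 1)])
READ b @v6: history=[(1, 11), (2, 3), (3, 18), (11, 16)] -> pick v3 -> 18
v13: WRITE b=20  (b history now [(1, 11), (2, 3), (3, 18), (11, 16), (13, 20)])
v14: WRITE b=18  (b history now [(1, 11), (2, 3), (3, 18), (11, 16), (13, 20), (14, 18)])
v15: WRITE a=2  (a history now [(4, 1), (5, 16), (6, 1), (7, 3), (8, 4), (9, 16), (10, 2), (12, 1), (15, 2)])
v16: WRITE a=18  (a history now [(4, 1), (5, 16), (6, 1), (7, 3), (8, 4), (9, 16), (10, 2), (12, 1), (15, 2), (16, 18)])
v17: WRITE b=21  (b history now [(1, 11), (2, 3), (3, 18), (11, 16), (13, 20), (14, 18), (17, 21)])
v18: WRITE b=0  (b history now [(1, 11), (2, 3), (3, 18), (11, 16), (13, 20), (14, 18), (17, 21), (18, 0)])
v19: WRITE b=1  (b history now [(1, 11), (2, 3), (3, 18), (11, 16), (13, 20), (14, 18), (17, 21), (18, 0), (19, 1)])
v20: WRITE a=21  (a history now [(4, 1), (5, 16), (6, 1), (7, 3), (8, 4), (9, 16), (10, 2), (12, 1), (15, 2), (16, 18), (20, 21)])
v21: WRITE b=7  (b history now [(1, 11), (2, 3), (3, 18), (11, 16), (13, 20), (14, 18), (17, 21), (18, 0), (19, 1), (21, 7)])
READ b @v7: history=[(1, 11), (2, 3), (3, 18), (11, 16), (13, 20), (14, 18), (17, 21), (18, 0), (19, 1), (21, 7)] -> pick v3 -> 18
v22: WRITE a=14  (a history now [(4, 1), (5, 16), (6, 1), (7, 3), (8, 4), (9, 16), (10, 2), (12, 1), (15, 2), (16, 18), (20, 21), (22, 14)])
v23: WRITE a=15  (a history now [(4, 1), (5, 16), (6, 1), (7, 3), (8, 4), (9, 16), (10, 2), (12, 1), (15, 2), (16, 18), (20, 21), (22, 14), (23, 15)])
READ a @v5: history=[(4, 1), (5, 16), (6, 1), (7, 3), (8, 4), (9, 16), (10, 2), (12, 1), (15, 2), (16, 18), (20, 21), (22, 14), (23, 15)] -> pick v5 -> 16
v24: WRITE a=17  (a history now [(4, 1), (5, 16), (6, 1), (7, 3), (8, 4), (9, 16), (10, 2), (12, 1), (15, 2), (16, 18), (20, 21), (22, 14), (23, 15), (24, 17)])
v25: WRITE a=20  (a history now [(4, 1), (5, 16), (6, 1), (7, 3), (8, 4), (9, 16), (10, 2), (12, 1), (15, 2), (16, 18), (20, 21), (22, 14), (23, 15), (24, 17), (25, 20)])
Read results in order: ['18', '18', '18', '16']
NONE count = 0

Answer: 0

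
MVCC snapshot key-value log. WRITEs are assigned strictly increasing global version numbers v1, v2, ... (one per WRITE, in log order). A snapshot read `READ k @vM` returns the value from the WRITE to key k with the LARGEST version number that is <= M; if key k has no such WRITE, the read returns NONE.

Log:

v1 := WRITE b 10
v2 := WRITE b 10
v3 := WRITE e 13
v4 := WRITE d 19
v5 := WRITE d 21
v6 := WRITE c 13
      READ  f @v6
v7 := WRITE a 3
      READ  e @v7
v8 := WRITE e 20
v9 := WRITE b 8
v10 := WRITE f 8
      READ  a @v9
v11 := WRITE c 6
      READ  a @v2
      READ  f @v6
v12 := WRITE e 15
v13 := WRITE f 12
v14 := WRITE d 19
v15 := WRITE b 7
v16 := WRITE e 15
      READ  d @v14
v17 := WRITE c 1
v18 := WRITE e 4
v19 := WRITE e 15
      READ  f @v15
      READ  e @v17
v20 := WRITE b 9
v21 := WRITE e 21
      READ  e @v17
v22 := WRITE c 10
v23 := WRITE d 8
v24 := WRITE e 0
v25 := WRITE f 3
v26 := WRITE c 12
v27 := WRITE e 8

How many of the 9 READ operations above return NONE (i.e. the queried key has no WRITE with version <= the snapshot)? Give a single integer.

v1: WRITE b=10  (b history now [(1, 10)])
v2: WRITE b=10  (b history now [(1, 10), (2, 10)])
v3: WRITE e=13  (e history now [(3, 13)])
v4: WRITE d=19  (d history now [(4, 19)])
v5: WRITE d=21  (d history now [(4, 19), (5, 21)])
v6: WRITE c=13  (c history now [(6, 13)])
READ f @v6: history=[] -> no version <= 6 -> NONE
v7: WRITE a=3  (a history now [(7, 3)])
READ e @v7: history=[(3, 13)] -> pick v3 -> 13
v8: WRITE e=20  (e history now [(3, 13), (8, 20)])
v9: WRITE b=8  (b history now [(1, 10), (2, 10), (9, 8)])
v10: WRITE f=8  (f history now [(10, 8)])
READ a @v9: history=[(7, 3)] -> pick v7 -> 3
v11: WRITE c=6  (c history now [(6, 13), (11, 6)])
READ a @v2: history=[(7, 3)] -> no version <= 2 -> NONE
READ f @v6: history=[(10, 8)] -> no version <= 6 -> NONE
v12: WRITE e=15  (e history now [(3, 13), (8, 20), (12, 15)])
v13: WRITE f=12  (f history now [(10, 8), (13, 12)])
v14: WRITE d=19  (d history now [(4, 19), (5, 21), (14, 19)])
v15: WRITE b=7  (b history now [(1, 10), (2, 10), (9, 8), (15, 7)])
v16: WRITE e=15  (e history now [(3, 13), (8, 20), (12, 15), (16, 15)])
READ d @v14: history=[(4, 19), (5, 21), (14, 19)] -> pick v14 -> 19
v17: WRITE c=1  (c history now [(6, 13), (11, 6), (17, 1)])
v18: WRITE e=4  (e history now [(3, 13), (8, 20), (12, 15), (16, 15), (18, 4)])
v19: WRITE e=15  (e history now [(3, 13), (8, 20), (12, 15), (16, 15), (18, 4), (19, 15)])
READ f @v15: history=[(10, 8), (13, 12)] -> pick v13 -> 12
READ e @v17: history=[(3, 13), (8, 20), (12, 15), (16, 15), (18, 4), (19, 15)] -> pick v16 -> 15
v20: WRITE b=9  (b history now [(1, 10), (2, 10), (9, 8), (15, 7), (20, 9)])
v21: WRITE e=21  (e history now [(3, 13), (8, 20), (12, 15), (16, 15), (18, 4), (19, 15), (21, 21)])
READ e @v17: history=[(3, 13), (8, 20), (12, 15), (16, 15), (18, 4), (19, 15), (21, 21)] -> pick v16 -> 15
v22: WRITE c=10  (c history now [(6, 13), (11, 6), (17, 1), (22, 10)])
v23: WRITE d=8  (d history now [(4, 19), (5, 21), (14, 19), (23, 8)])
v24: WRITE e=0  (e history now [(3, 13), (8, 20), (12, 15), (16, 15), (18, 4), (19, 15), (21, 21), (24, 0)])
v25: WRITE f=3  (f history now [(10, 8), (13, 12), (25, 3)])
v26: WRITE c=12  (c history now [(6, 13), (11, 6), (17, 1), (22, 10), (26, 12)])
v27: WRITE e=8  (e history now [(3, 13), (8, 20), (12, 15), (16, 15), (18, 4), (19, 15), (21, 21), (24, 0), (27, 8)])
Read results in order: ['NONE', '13', '3', 'NONE', 'NONE', '19', '12', '15', '15']
NONE count = 3

Answer: 3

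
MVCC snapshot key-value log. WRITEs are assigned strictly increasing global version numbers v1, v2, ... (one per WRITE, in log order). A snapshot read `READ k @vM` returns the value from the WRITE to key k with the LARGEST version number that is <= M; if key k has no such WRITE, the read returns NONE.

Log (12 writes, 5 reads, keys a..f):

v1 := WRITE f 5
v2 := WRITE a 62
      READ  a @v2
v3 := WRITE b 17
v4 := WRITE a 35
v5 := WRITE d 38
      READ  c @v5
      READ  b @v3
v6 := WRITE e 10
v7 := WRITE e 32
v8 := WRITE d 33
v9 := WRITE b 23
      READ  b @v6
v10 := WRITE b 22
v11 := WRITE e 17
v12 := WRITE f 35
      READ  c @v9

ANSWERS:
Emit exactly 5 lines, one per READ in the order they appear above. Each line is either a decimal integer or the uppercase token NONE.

Answer: 62
NONE
17
17
NONE

Derivation:
v1: WRITE f=5  (f history now [(1, 5)])
v2: WRITE a=62  (a history now [(2, 62)])
READ a @v2: history=[(2, 62)] -> pick v2 -> 62
v3: WRITE b=17  (b history now [(3, 17)])
v4: WRITE a=35  (a history now [(2, 62), (4, 35)])
v5: WRITE d=38  (d history now [(5, 38)])
READ c @v5: history=[] -> no version <= 5 -> NONE
READ b @v3: history=[(3, 17)] -> pick v3 -> 17
v6: WRITE e=10  (e history now [(6, 10)])
v7: WRITE e=32  (e history now [(6, 10), (7, 32)])
v8: WRITE d=33  (d history now [(5, 38), (8, 33)])
v9: WRITE b=23  (b history now [(3, 17), (9, 23)])
READ b @v6: history=[(3, 17), (9, 23)] -> pick v3 -> 17
v10: WRITE b=22  (b history now [(3, 17), (9, 23), (10, 22)])
v11: WRITE e=17  (e history now [(6, 10), (7, 32), (11, 17)])
v12: WRITE f=35  (f history now [(1, 5), (12, 35)])
READ c @v9: history=[] -> no version <= 9 -> NONE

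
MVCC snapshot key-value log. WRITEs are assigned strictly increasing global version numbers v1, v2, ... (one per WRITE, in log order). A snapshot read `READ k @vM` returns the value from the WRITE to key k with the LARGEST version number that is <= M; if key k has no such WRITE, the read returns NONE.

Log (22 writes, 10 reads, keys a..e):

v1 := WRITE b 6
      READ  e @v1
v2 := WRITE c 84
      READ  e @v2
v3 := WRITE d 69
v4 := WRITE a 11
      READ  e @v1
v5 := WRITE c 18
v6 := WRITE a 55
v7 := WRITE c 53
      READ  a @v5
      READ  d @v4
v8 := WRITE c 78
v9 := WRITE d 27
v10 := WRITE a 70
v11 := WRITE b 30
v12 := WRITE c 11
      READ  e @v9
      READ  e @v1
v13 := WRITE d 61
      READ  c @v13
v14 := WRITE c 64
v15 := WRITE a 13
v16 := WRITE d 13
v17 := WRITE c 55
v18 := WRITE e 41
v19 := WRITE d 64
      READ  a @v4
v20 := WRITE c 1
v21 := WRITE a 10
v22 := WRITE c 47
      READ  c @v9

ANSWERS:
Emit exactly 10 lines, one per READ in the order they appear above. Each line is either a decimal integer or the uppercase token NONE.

v1: WRITE b=6  (b history now [(1, 6)])
READ e @v1: history=[] -> no version <= 1 -> NONE
v2: WRITE c=84  (c history now [(2, 84)])
READ e @v2: history=[] -> no version <= 2 -> NONE
v3: WRITE d=69  (d history now [(3, 69)])
v4: WRITE a=11  (a history now [(4, 11)])
READ e @v1: history=[] -> no version <= 1 -> NONE
v5: WRITE c=18  (c history now [(2, 84), (5, 18)])
v6: WRITE a=55  (a history now [(4, 11), (6, 55)])
v7: WRITE c=53  (c history now [(2, 84), (5, 18), (7, 53)])
READ a @v5: history=[(4, 11), (6, 55)] -> pick v4 -> 11
READ d @v4: history=[(3, 69)] -> pick v3 -> 69
v8: WRITE c=78  (c history now [(2, 84), (5, 18), (7, 53), (8, 78)])
v9: WRITE d=27  (d history now [(3, 69), (9, 27)])
v10: WRITE a=70  (a history now [(4, 11), (6, 55), (10, 70)])
v11: WRITE b=30  (b history now [(1, 6), (11, 30)])
v12: WRITE c=11  (c history now [(2, 84), (5, 18), (7, 53), (8, 78), (12, 11)])
READ e @v9: history=[] -> no version <= 9 -> NONE
READ e @v1: history=[] -> no version <= 1 -> NONE
v13: WRITE d=61  (d history now [(3, 69), (9, 27), (13, 61)])
READ c @v13: history=[(2, 84), (5, 18), (7, 53), (8, 78), (12, 11)] -> pick v12 -> 11
v14: WRITE c=64  (c history now [(2, 84), (5, 18), (7, 53), (8, 78), (12, 11), (14, 64)])
v15: WRITE a=13  (a history now [(4, 11), (6, 55), (10, 70), (15, 13)])
v16: WRITE d=13  (d history now [(3, 69), (9, 27), (13, 61), (16, 13)])
v17: WRITE c=55  (c history now [(2, 84), (5, 18), (7, 53), (8, 78), (12, 11), (14, 64), (17, 55)])
v18: WRITE e=41  (e history now [(18, 41)])
v19: WRITE d=64  (d history now [(3, 69), (9, 27), (13, 61), (16, 13), (19, 64)])
READ a @v4: history=[(4, 11), (6, 55), (10, 70), (15, 13)] -> pick v4 -> 11
v20: WRITE c=1  (c history now [(2, 84), (5, 18), (7, 53), (8, 78), (12, 11), (14, 64), (17, 55), (20, 1)])
v21: WRITE a=10  (a history now [(4, 11), (6, 55), (10, 70), (15, 13), (21, 10)])
v22: WRITE c=47  (c history now [(2, 84), (5, 18), (7, 53), (8, 78), (12, 11), (14, 64), (17, 55), (20, 1), (22, 47)])
READ c @v9: history=[(2, 84), (5, 18), (7, 53), (8, 78), (12, 11), (14, 64), (17, 55), (20, 1), (22, 47)] -> pick v8 -> 78

Answer: NONE
NONE
NONE
11
69
NONE
NONE
11
11
78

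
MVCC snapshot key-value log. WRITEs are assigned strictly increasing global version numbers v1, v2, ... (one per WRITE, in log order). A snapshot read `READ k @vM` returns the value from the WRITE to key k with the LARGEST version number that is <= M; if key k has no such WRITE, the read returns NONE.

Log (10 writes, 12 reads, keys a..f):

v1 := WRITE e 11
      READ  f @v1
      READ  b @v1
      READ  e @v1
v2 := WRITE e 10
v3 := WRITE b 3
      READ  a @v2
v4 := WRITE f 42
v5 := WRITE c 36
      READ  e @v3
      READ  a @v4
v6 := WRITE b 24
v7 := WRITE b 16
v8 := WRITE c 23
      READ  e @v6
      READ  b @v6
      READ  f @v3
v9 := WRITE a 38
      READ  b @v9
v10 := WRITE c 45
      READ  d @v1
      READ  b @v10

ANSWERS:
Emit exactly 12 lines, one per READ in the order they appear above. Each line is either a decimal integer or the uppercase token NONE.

Answer: NONE
NONE
11
NONE
10
NONE
10
24
NONE
16
NONE
16

Derivation:
v1: WRITE e=11  (e history now [(1, 11)])
READ f @v1: history=[] -> no version <= 1 -> NONE
READ b @v1: history=[] -> no version <= 1 -> NONE
READ e @v1: history=[(1, 11)] -> pick v1 -> 11
v2: WRITE e=10  (e history now [(1, 11), (2, 10)])
v3: WRITE b=3  (b history now [(3, 3)])
READ a @v2: history=[] -> no version <= 2 -> NONE
v4: WRITE f=42  (f history now [(4, 42)])
v5: WRITE c=36  (c history now [(5, 36)])
READ e @v3: history=[(1, 11), (2, 10)] -> pick v2 -> 10
READ a @v4: history=[] -> no version <= 4 -> NONE
v6: WRITE b=24  (b history now [(3, 3), (6, 24)])
v7: WRITE b=16  (b history now [(3, 3), (6, 24), (7, 16)])
v8: WRITE c=23  (c history now [(5, 36), (8, 23)])
READ e @v6: history=[(1, 11), (2, 10)] -> pick v2 -> 10
READ b @v6: history=[(3, 3), (6, 24), (7, 16)] -> pick v6 -> 24
READ f @v3: history=[(4, 42)] -> no version <= 3 -> NONE
v9: WRITE a=38  (a history now [(9, 38)])
READ b @v9: history=[(3, 3), (6, 24), (7, 16)] -> pick v7 -> 16
v10: WRITE c=45  (c history now [(5, 36), (8, 23), (10, 45)])
READ d @v1: history=[] -> no version <= 1 -> NONE
READ b @v10: history=[(3, 3), (6, 24), (7, 16)] -> pick v7 -> 16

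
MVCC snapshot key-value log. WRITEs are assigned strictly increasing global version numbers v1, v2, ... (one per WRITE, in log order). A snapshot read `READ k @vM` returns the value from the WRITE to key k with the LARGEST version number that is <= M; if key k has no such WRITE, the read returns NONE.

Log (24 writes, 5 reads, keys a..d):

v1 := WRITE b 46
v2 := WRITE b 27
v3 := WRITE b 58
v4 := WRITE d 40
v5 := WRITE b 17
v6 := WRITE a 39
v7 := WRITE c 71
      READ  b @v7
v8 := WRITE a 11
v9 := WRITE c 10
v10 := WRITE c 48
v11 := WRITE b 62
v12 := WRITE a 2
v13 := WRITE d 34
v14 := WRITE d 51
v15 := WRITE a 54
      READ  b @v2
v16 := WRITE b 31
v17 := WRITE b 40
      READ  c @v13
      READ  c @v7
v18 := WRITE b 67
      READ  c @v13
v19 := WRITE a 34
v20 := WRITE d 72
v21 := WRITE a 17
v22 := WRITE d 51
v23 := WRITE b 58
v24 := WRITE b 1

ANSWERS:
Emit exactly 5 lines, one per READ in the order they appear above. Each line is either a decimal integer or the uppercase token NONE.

Answer: 17
27
48
71
48

Derivation:
v1: WRITE b=46  (b history now [(1, 46)])
v2: WRITE b=27  (b history now [(1, 46), (2, 27)])
v3: WRITE b=58  (b history now [(1, 46), (2, 27), (3, 58)])
v4: WRITE d=40  (d history now [(4, 40)])
v5: WRITE b=17  (b history now [(1, 46), (2, 27), (3, 58), (5, 17)])
v6: WRITE a=39  (a history now [(6, 39)])
v7: WRITE c=71  (c history now [(7, 71)])
READ b @v7: history=[(1, 46), (2, 27), (3, 58), (5, 17)] -> pick v5 -> 17
v8: WRITE a=11  (a history now [(6, 39), (8, 11)])
v9: WRITE c=10  (c history now [(7, 71), (9, 10)])
v10: WRITE c=48  (c history now [(7, 71), (9, 10), (10, 48)])
v11: WRITE b=62  (b history now [(1, 46), (2, 27), (3, 58), (5, 17), (11, 62)])
v12: WRITE a=2  (a history now [(6, 39), (8, 11), (12, 2)])
v13: WRITE d=34  (d history now [(4, 40), (13, 34)])
v14: WRITE d=51  (d history now [(4, 40), (13, 34), (14, 51)])
v15: WRITE a=54  (a history now [(6, 39), (8, 11), (12, 2), (15, 54)])
READ b @v2: history=[(1, 46), (2, 27), (3, 58), (5, 17), (11, 62)] -> pick v2 -> 27
v16: WRITE b=31  (b history now [(1, 46), (2, 27), (3, 58), (5, 17), (11, 62), (16, 31)])
v17: WRITE b=40  (b history now [(1, 46), (2, 27), (3, 58), (5, 17), (11, 62), (16, 31), (17, 40)])
READ c @v13: history=[(7, 71), (9, 10), (10, 48)] -> pick v10 -> 48
READ c @v7: history=[(7, 71), (9, 10), (10, 48)] -> pick v7 -> 71
v18: WRITE b=67  (b history now [(1, 46), (2, 27), (3, 58), (5, 17), (11, 62), (16, 31), (17, 40), (18, 67)])
READ c @v13: history=[(7, 71), (9, 10), (10, 48)] -> pick v10 -> 48
v19: WRITE a=34  (a history now [(6, 39), (8, 11), (12, 2), (15, 54), (19, 34)])
v20: WRITE d=72  (d history now [(4, 40), (13, 34), (14, 51), (20, 72)])
v21: WRITE a=17  (a history now [(6, 39), (8, 11), (12, 2), (15, 54), (19, 34), (21, 17)])
v22: WRITE d=51  (d history now [(4, 40), (13, 34), (14, 51), (20, 72), (22, 51)])
v23: WRITE b=58  (b history now [(1, 46), (2, 27), (3, 58), (5, 17), (11, 62), (16, 31), (17, 40), (18, 67), (23, 58)])
v24: WRITE b=1  (b history now [(1, 46), (2, 27), (3, 58), (5, 17), (11, 62), (16, 31), (17, 40), (18, 67), (23, 58), (24, 1)])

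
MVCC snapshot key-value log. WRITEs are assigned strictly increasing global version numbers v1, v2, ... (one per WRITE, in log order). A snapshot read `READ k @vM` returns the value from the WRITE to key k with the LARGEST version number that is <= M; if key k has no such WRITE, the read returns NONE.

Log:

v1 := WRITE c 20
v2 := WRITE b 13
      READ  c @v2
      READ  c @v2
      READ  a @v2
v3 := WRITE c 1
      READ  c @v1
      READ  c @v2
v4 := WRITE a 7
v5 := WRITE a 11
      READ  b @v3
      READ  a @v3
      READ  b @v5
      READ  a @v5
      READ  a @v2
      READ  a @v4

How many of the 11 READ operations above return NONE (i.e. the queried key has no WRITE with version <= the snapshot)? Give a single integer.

v1: WRITE c=20  (c history now [(1, 20)])
v2: WRITE b=13  (b history now [(2, 13)])
READ c @v2: history=[(1, 20)] -> pick v1 -> 20
READ c @v2: history=[(1, 20)] -> pick v1 -> 20
READ a @v2: history=[] -> no version <= 2 -> NONE
v3: WRITE c=1  (c history now [(1, 20), (3, 1)])
READ c @v1: history=[(1, 20), (3, 1)] -> pick v1 -> 20
READ c @v2: history=[(1, 20), (3, 1)] -> pick v1 -> 20
v4: WRITE a=7  (a history now [(4, 7)])
v5: WRITE a=11  (a history now [(4, 7), (5, 11)])
READ b @v3: history=[(2, 13)] -> pick v2 -> 13
READ a @v3: history=[(4, 7), (5, 11)] -> no version <= 3 -> NONE
READ b @v5: history=[(2, 13)] -> pick v2 -> 13
READ a @v5: history=[(4, 7), (5, 11)] -> pick v5 -> 11
READ a @v2: history=[(4, 7), (5, 11)] -> no version <= 2 -> NONE
READ a @v4: history=[(4, 7), (5, 11)] -> pick v4 -> 7
Read results in order: ['20', '20', 'NONE', '20', '20', '13', 'NONE', '13', '11', 'NONE', '7']
NONE count = 3

Answer: 3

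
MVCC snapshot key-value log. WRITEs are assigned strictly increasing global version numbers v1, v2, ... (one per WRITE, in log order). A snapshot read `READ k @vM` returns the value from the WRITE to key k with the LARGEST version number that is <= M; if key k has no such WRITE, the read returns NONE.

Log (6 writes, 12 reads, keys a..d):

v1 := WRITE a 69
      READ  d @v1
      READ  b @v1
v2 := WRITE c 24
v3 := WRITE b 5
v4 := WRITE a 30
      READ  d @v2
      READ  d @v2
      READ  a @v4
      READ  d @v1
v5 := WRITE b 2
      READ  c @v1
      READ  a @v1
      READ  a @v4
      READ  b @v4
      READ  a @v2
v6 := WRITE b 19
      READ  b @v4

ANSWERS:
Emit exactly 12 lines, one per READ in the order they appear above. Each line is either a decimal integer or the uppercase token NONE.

Answer: NONE
NONE
NONE
NONE
30
NONE
NONE
69
30
5
69
5

Derivation:
v1: WRITE a=69  (a history now [(1, 69)])
READ d @v1: history=[] -> no version <= 1 -> NONE
READ b @v1: history=[] -> no version <= 1 -> NONE
v2: WRITE c=24  (c history now [(2, 24)])
v3: WRITE b=5  (b history now [(3, 5)])
v4: WRITE a=30  (a history now [(1, 69), (4, 30)])
READ d @v2: history=[] -> no version <= 2 -> NONE
READ d @v2: history=[] -> no version <= 2 -> NONE
READ a @v4: history=[(1, 69), (4, 30)] -> pick v4 -> 30
READ d @v1: history=[] -> no version <= 1 -> NONE
v5: WRITE b=2  (b history now [(3, 5), (5, 2)])
READ c @v1: history=[(2, 24)] -> no version <= 1 -> NONE
READ a @v1: history=[(1, 69), (4, 30)] -> pick v1 -> 69
READ a @v4: history=[(1, 69), (4, 30)] -> pick v4 -> 30
READ b @v4: history=[(3, 5), (5, 2)] -> pick v3 -> 5
READ a @v2: history=[(1, 69), (4, 30)] -> pick v1 -> 69
v6: WRITE b=19  (b history now [(3, 5), (5, 2), (6, 19)])
READ b @v4: history=[(3, 5), (5, 2), (6, 19)] -> pick v3 -> 5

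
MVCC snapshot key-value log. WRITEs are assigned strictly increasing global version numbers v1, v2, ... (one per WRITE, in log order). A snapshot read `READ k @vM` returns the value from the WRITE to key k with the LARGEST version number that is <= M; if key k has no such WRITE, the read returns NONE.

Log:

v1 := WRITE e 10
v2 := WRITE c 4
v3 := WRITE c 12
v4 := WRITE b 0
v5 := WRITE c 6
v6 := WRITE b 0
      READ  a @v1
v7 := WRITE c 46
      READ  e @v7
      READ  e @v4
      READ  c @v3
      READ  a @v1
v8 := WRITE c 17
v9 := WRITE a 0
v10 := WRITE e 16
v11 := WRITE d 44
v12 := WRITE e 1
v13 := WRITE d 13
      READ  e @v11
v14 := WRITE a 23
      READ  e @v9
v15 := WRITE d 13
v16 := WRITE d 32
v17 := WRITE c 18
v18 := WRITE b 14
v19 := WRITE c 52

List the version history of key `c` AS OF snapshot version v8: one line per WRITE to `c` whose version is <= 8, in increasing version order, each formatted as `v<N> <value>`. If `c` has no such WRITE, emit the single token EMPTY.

Scan writes for key=c with version <= 8:
  v1 WRITE e 10 -> skip
  v2 WRITE c 4 -> keep
  v3 WRITE c 12 -> keep
  v4 WRITE b 0 -> skip
  v5 WRITE c 6 -> keep
  v6 WRITE b 0 -> skip
  v7 WRITE c 46 -> keep
  v8 WRITE c 17 -> keep
  v9 WRITE a 0 -> skip
  v10 WRITE e 16 -> skip
  v11 WRITE d 44 -> skip
  v12 WRITE e 1 -> skip
  v13 WRITE d 13 -> skip
  v14 WRITE a 23 -> skip
  v15 WRITE d 13 -> skip
  v16 WRITE d 32 -> skip
  v17 WRITE c 18 -> drop (> snap)
  v18 WRITE b 14 -> skip
  v19 WRITE c 52 -> drop (> snap)
Collected: [(2, 4), (3, 12), (5, 6), (7, 46), (8, 17)]

Answer: v2 4
v3 12
v5 6
v7 46
v8 17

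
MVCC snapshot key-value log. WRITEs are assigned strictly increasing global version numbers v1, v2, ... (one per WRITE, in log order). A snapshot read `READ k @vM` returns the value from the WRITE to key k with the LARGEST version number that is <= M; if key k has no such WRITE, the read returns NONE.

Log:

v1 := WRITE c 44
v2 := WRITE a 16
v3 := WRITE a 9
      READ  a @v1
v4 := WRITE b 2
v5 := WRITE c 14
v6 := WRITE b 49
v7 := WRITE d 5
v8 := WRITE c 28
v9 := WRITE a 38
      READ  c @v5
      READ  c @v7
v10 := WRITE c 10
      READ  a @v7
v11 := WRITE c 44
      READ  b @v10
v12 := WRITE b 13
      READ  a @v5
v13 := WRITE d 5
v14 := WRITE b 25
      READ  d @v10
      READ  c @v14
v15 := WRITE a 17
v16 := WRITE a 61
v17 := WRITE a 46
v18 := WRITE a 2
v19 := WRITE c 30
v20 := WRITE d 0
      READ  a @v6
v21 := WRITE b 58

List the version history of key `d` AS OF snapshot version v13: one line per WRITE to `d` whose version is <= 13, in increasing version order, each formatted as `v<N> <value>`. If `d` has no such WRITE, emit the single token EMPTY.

Scan writes for key=d with version <= 13:
  v1 WRITE c 44 -> skip
  v2 WRITE a 16 -> skip
  v3 WRITE a 9 -> skip
  v4 WRITE b 2 -> skip
  v5 WRITE c 14 -> skip
  v6 WRITE b 49 -> skip
  v7 WRITE d 5 -> keep
  v8 WRITE c 28 -> skip
  v9 WRITE a 38 -> skip
  v10 WRITE c 10 -> skip
  v11 WRITE c 44 -> skip
  v12 WRITE b 13 -> skip
  v13 WRITE d 5 -> keep
  v14 WRITE b 25 -> skip
  v15 WRITE a 17 -> skip
  v16 WRITE a 61 -> skip
  v17 WRITE a 46 -> skip
  v18 WRITE a 2 -> skip
  v19 WRITE c 30 -> skip
  v20 WRITE d 0 -> drop (> snap)
  v21 WRITE b 58 -> skip
Collected: [(7, 5), (13, 5)]

Answer: v7 5
v13 5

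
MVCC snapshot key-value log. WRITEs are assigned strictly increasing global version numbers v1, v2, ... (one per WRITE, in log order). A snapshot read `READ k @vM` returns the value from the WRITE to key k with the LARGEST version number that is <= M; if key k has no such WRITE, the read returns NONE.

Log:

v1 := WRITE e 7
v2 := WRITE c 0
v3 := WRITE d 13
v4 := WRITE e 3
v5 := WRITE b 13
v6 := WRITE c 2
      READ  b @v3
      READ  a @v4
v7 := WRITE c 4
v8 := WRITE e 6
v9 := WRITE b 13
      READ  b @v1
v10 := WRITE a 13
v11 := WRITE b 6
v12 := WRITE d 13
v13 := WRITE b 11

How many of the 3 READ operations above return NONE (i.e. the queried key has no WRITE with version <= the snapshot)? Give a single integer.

v1: WRITE e=7  (e history now [(1, 7)])
v2: WRITE c=0  (c history now [(2, 0)])
v3: WRITE d=13  (d history now [(3, 13)])
v4: WRITE e=3  (e history now [(1, 7), (4, 3)])
v5: WRITE b=13  (b history now [(5, 13)])
v6: WRITE c=2  (c history now [(2, 0), (6, 2)])
READ b @v3: history=[(5, 13)] -> no version <= 3 -> NONE
READ a @v4: history=[] -> no version <= 4 -> NONE
v7: WRITE c=4  (c history now [(2, 0), (6, 2), (7, 4)])
v8: WRITE e=6  (e history now [(1, 7), (4, 3), (8, 6)])
v9: WRITE b=13  (b history now [(5, 13), (9, 13)])
READ b @v1: history=[(5, 13), (9, 13)] -> no version <= 1 -> NONE
v10: WRITE a=13  (a history now [(10, 13)])
v11: WRITE b=6  (b history now [(5, 13), (9, 13), (11, 6)])
v12: WRITE d=13  (d history now [(3, 13), (12, 13)])
v13: WRITE b=11  (b history now [(5, 13), (9, 13), (11, 6), (13, 11)])
Read results in order: ['NONE', 'NONE', 'NONE']
NONE count = 3

Answer: 3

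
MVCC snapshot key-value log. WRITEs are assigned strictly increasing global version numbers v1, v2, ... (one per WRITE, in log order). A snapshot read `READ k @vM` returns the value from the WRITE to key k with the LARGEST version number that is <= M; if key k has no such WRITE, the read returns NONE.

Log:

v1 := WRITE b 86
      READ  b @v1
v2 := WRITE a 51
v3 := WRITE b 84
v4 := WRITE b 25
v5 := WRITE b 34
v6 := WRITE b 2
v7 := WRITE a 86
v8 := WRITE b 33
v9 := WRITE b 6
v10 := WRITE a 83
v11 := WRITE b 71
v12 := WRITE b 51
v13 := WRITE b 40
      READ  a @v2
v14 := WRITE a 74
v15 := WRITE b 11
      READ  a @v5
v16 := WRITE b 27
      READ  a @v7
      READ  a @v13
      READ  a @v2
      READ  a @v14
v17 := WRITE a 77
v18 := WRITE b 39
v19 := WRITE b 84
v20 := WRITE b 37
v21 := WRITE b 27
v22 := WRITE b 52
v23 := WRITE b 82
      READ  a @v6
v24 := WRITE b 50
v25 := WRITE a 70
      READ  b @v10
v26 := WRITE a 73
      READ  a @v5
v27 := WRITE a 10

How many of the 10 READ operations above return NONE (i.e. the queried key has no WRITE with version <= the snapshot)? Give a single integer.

Answer: 0

Derivation:
v1: WRITE b=86  (b history now [(1, 86)])
READ b @v1: history=[(1, 86)] -> pick v1 -> 86
v2: WRITE a=51  (a history now [(2, 51)])
v3: WRITE b=84  (b history now [(1, 86), (3, 84)])
v4: WRITE b=25  (b history now [(1, 86), (3, 84), (4, 25)])
v5: WRITE b=34  (b history now [(1, 86), (3, 84), (4, 25), (5, 34)])
v6: WRITE b=2  (b history now [(1, 86), (3, 84), (4, 25), (5, 34), (6, 2)])
v7: WRITE a=86  (a history now [(2, 51), (7, 86)])
v8: WRITE b=33  (b history now [(1, 86), (3, 84), (4, 25), (5, 34), (6, 2), (8, 33)])
v9: WRITE b=6  (b history now [(1, 86), (3, 84), (4, 25), (5, 34), (6, 2), (8, 33), (9, 6)])
v10: WRITE a=83  (a history now [(2, 51), (7, 86), (10, 83)])
v11: WRITE b=71  (b history now [(1, 86), (3, 84), (4, 25), (5, 34), (6, 2), (8, 33), (9, 6), (11, 71)])
v12: WRITE b=51  (b history now [(1, 86), (3, 84), (4, 25), (5, 34), (6, 2), (8, 33), (9, 6), (11, 71), (12, 51)])
v13: WRITE b=40  (b history now [(1, 86), (3, 84), (4, 25), (5, 34), (6, 2), (8, 33), (9, 6), (11, 71), (12, 51), (13, 40)])
READ a @v2: history=[(2, 51), (7, 86), (10, 83)] -> pick v2 -> 51
v14: WRITE a=74  (a history now [(2, 51), (7, 86), (10, 83), (14, 74)])
v15: WRITE b=11  (b history now [(1, 86), (3, 84), (4, 25), (5, 34), (6, 2), (8, 33), (9, 6), (11, 71), (12, 51), (13, 40), (15, 11)])
READ a @v5: history=[(2, 51), (7, 86), (10, 83), (14, 74)] -> pick v2 -> 51
v16: WRITE b=27  (b history now [(1, 86), (3, 84), (4, 25), (5, 34), (6, 2), (8, 33), (9, 6), (11, 71), (12, 51), (13, 40), (15, 11), (16, 27)])
READ a @v7: history=[(2, 51), (7, 86), (10, 83), (14, 74)] -> pick v7 -> 86
READ a @v13: history=[(2, 51), (7, 86), (10, 83), (14, 74)] -> pick v10 -> 83
READ a @v2: history=[(2, 51), (7, 86), (10, 83), (14, 74)] -> pick v2 -> 51
READ a @v14: history=[(2, 51), (7, 86), (10, 83), (14, 74)] -> pick v14 -> 74
v17: WRITE a=77  (a history now [(2, 51), (7, 86), (10, 83), (14, 74), (17, 77)])
v18: WRITE b=39  (b history now [(1, 86), (3, 84), (4, 25), (5, 34), (6, 2), (8, 33), (9, 6), (11, 71), (12, 51), (13, 40), (15, 11), (16, 27), (18, 39)])
v19: WRITE b=84  (b history now [(1, 86), (3, 84), (4, 25), (5, 34), (6, 2), (8, 33), (9, 6), (11, 71), (12, 51), (13, 40), (15, 11), (16, 27), (18, 39), (19, 84)])
v20: WRITE b=37  (b history now [(1, 86), (3, 84), (4, 25), (5, 34), (6, 2), (8, 33), (9, 6), (11, 71), (12, 51), (13, 40), (15, 11), (16, 27), (18, 39), (19, 84), (20, 37)])
v21: WRITE b=27  (b history now [(1, 86), (3, 84), (4, 25), (5, 34), (6, 2), (8, 33), (9, 6), (11, 71), (12, 51), (13, 40), (15, 11), (16, 27), (18, 39), (19, 84), (20, 37), (21, 27)])
v22: WRITE b=52  (b history now [(1, 86), (3, 84), (4, 25), (5, 34), (6, 2), (8, 33), (9, 6), (11, 71), (12, 51), (13, 40), (15, 11), (16, 27), (18, 39), (19, 84), (20, 37), (21, 27), (22, 52)])
v23: WRITE b=82  (b history now [(1, 86), (3, 84), (4, 25), (5, 34), (6, 2), (8, 33), (9, 6), (11, 71), (12, 51), (13, 40), (15, 11), (16, 27), (18, 39), (19, 84), (20, 37), (21, 27), (22, 52), (23, 82)])
READ a @v6: history=[(2, 51), (7, 86), (10, 83), (14, 74), (17, 77)] -> pick v2 -> 51
v24: WRITE b=50  (b history now [(1, 86), (3, 84), (4, 25), (5, 34), (6, 2), (8, 33), (9, 6), (11, 71), (12, 51), (13, 40), (15, 11), (16, 27), (18, 39), (19, 84), (20, 37), (21, 27), (22, 52), (23, 82), (24, 50)])
v25: WRITE a=70  (a history now [(2, 51), (7, 86), (10, 83), (14, 74), (17, 77), (25, 70)])
READ b @v10: history=[(1, 86), (3, 84), (4, 25), (5, 34), (6, 2), (8, 33), (9, 6), (11, 71), (12, 51), (13, 40), (15, 11), (16, 27), (18, 39), (19, 84), (20, 37), (21, 27), (22, 52), (23, 82), (24, 50)] -> pick v9 -> 6
v26: WRITE a=73  (a history now [(2, 51), (7, 86), (10, 83), (14, 74), (17, 77), (25, 70), (26, 73)])
READ a @v5: history=[(2, 51), (7, 86), (10, 83), (14, 74), (17, 77), (25, 70), (26, 73)] -> pick v2 -> 51
v27: WRITE a=10  (a history now [(2, 51), (7, 86), (10, 83), (14, 74), (17, 77), (25, 70), (26, 73), (27, 10)])
Read results in order: ['86', '51', '51', '86', '83', '51', '74', '51', '6', '51']
NONE count = 0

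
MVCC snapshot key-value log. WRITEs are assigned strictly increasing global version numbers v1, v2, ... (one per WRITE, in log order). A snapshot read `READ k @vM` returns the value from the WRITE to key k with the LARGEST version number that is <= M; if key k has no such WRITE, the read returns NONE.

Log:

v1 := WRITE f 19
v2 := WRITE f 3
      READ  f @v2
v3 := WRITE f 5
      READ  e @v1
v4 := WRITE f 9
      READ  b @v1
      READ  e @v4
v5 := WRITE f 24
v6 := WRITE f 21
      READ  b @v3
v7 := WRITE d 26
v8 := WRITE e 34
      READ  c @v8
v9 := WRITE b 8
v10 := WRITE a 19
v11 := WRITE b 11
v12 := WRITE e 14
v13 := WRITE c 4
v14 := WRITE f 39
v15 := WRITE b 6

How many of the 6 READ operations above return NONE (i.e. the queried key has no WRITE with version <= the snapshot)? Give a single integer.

v1: WRITE f=19  (f history now [(1, 19)])
v2: WRITE f=3  (f history now [(1, 19), (2, 3)])
READ f @v2: history=[(1, 19), (2, 3)] -> pick v2 -> 3
v3: WRITE f=5  (f history now [(1, 19), (2, 3), (3, 5)])
READ e @v1: history=[] -> no version <= 1 -> NONE
v4: WRITE f=9  (f history now [(1, 19), (2, 3), (3, 5), (4, 9)])
READ b @v1: history=[] -> no version <= 1 -> NONE
READ e @v4: history=[] -> no version <= 4 -> NONE
v5: WRITE f=24  (f history now [(1, 19), (2, 3), (3, 5), (4, 9), (5, 24)])
v6: WRITE f=21  (f history now [(1, 19), (2, 3), (3, 5), (4, 9), (5, 24), (6, 21)])
READ b @v3: history=[] -> no version <= 3 -> NONE
v7: WRITE d=26  (d history now [(7, 26)])
v8: WRITE e=34  (e history now [(8, 34)])
READ c @v8: history=[] -> no version <= 8 -> NONE
v9: WRITE b=8  (b history now [(9, 8)])
v10: WRITE a=19  (a history now [(10, 19)])
v11: WRITE b=11  (b history now [(9, 8), (11, 11)])
v12: WRITE e=14  (e history now [(8, 34), (12, 14)])
v13: WRITE c=4  (c history now [(13, 4)])
v14: WRITE f=39  (f history now [(1, 19), (2, 3), (3, 5), (4, 9), (5, 24), (6, 21), (14, 39)])
v15: WRITE b=6  (b history now [(9, 8), (11, 11), (15, 6)])
Read results in order: ['3', 'NONE', 'NONE', 'NONE', 'NONE', 'NONE']
NONE count = 5

Answer: 5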